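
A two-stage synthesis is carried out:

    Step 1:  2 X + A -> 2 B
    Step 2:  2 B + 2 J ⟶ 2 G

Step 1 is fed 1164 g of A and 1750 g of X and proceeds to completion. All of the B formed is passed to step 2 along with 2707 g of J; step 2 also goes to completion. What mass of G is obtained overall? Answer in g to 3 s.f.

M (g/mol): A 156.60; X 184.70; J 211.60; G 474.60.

Step 1:
n(A) = 1164 / 156.60 = 7.433 mol
n(X) = 1750 / 184.70 = 9.475 mol
n/ν for A = 7.433/1 = 7.433
n/ν for X = 9.475/2 = 4.738
Smallest n/ν is X → limiting reagent.
n(B) produced = (2/2) × 9.475 = 9.475 mol
Step 2:
n(B) available = 9.475 mol
n(J) = 2707 / 211.60 = 12.79 mol
n/ν for B = 9.475/2 = 4.738
n/ν for J = 12.79/2 = 6.395
Smallest n/ν is B → limiting reagent.
n(G) = (2/2) × 9.475 = 9.475 mol
mass = 9.475 × 474.60 = 4497 g

4500 g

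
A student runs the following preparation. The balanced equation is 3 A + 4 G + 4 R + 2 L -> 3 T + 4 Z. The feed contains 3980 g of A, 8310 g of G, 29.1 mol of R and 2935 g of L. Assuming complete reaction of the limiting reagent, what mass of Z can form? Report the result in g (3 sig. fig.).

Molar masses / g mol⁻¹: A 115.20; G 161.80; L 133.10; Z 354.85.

n(A) = 3980 / 115.20 = 34.55 mol
n(G) = 8310 / 161.80 = 51.36 mol
n(R) = 29.10 mol
n(L) = 2935 / 133.10 = 22.05 mol
n/ν for A = 34.55/3 = 11.52
n/ν for G = 51.36/4 = 12.84
n/ν for R = 29.10/4 = 7.275
n/ν for L = 22.05/2 = 11.03
Smallest n/ν is R → limiting reagent.
n(Z) = (4/4) × 29.10 = 29.10 mol
mass = 29.10 × 354.85 = 10330 g

10300 g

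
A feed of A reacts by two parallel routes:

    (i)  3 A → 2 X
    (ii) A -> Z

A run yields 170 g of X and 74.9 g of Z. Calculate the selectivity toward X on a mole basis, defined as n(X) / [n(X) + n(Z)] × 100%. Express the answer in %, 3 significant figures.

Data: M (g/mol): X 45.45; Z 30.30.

60.2 %

n(X) = 170 / 45.45 = 3.740 mol
n(Z) = 74.9 / 30.30 = 2.472 mol
selectivity = 3.740/(3.740+2.472) × 100 = 60.21 %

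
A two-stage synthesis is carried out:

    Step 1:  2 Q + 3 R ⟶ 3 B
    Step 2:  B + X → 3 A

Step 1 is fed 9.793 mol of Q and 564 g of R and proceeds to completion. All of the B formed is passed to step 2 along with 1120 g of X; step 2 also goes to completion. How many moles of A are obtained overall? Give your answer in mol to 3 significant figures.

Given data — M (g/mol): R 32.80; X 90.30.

37.2 mol

Step 1:
n(Q) = 9.793 mol
n(R) = 564.0 / 32.80 = 17.20 mol
n/ν for Q = 9.793/2 = 4.897
n/ν for R = 17.20/3 = 5.733
Smallest n/ν is Q → limiting reagent.
n(B) produced = (3/2) × 9.793 = 14.69 mol
Step 2:
n(B) available = 14.69 mol
n(X) = 1120 / 90.30 = 12.40 mol
n/ν for B = 14.69/1 = 14.69
n/ν for X = 12.40/1 = 12.40
Smallest n/ν is X → limiting reagent.
n(A) = (3/1) × 12.40 = 37.20 mol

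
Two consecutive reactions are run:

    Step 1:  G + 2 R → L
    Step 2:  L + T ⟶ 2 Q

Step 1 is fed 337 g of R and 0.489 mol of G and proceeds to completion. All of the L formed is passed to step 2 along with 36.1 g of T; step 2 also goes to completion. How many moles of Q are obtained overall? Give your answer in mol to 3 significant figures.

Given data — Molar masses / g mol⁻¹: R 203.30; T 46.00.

Step 1:
n(R) = 337.0 / 203.30 = 1.658 mol
n(G) = 0.4890 mol
n/ν for R = 1.658/2 = 0.8290
n/ν for G = 0.4890/1 = 0.4890
Smallest n/ν is G → limiting reagent.
n(L) produced = (1/1) × 0.4890 = 0.4890 mol
Step 2:
n(L) available = 0.4890 mol
n(T) = 36.10 / 46.00 = 0.7848 mol
n/ν for L = 0.4890/1 = 0.4890
n/ν for T = 0.7848/1 = 0.7848
Smallest n/ν is L → limiting reagent.
n(Q) = (2/1) × 0.4890 = 0.9780 mol

0.978 mol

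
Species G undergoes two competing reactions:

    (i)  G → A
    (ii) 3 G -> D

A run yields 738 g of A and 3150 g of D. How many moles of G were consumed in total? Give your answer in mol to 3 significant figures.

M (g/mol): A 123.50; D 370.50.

n(A) = 738 / 123.50 = 5.976 mol
n(D) = 3150 / 370.50 = 8.502 mol
n(G) via (i) = (1/1)×5.976 = 5.976 mol
n(G) via (ii) = (3/1)×8.502 = 25.51 mol
total n(G) = 5.976 + 25.51 = 31.49 mol

31.5 mol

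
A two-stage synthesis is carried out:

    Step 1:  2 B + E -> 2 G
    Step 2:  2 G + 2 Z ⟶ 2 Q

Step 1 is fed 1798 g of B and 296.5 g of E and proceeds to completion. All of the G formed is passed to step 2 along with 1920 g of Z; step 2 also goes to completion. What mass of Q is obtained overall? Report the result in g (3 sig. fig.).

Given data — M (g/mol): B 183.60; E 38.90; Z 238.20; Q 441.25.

3560 g

Step 1:
n(B) = 1798 / 183.60 = 9.793 mol
n(E) = 296.5 / 38.90 = 7.622 mol
n/ν for B = 9.793/2 = 4.897
n/ν for E = 7.622/1 = 7.622
Smallest n/ν is B → limiting reagent.
n(G) produced = (2/2) × 9.793 = 9.793 mol
Step 2:
n(G) available = 9.793 mol
n(Z) = 1920 / 238.20 = 8.060 mol
n/ν for G = 9.793/2 = 4.897
n/ν for Z = 8.060/2 = 4.030
Smallest n/ν is Z → limiting reagent.
n(Q) = (2/2) × 8.060 = 8.060 mol
mass = 8.060 × 441.25 = 3556 g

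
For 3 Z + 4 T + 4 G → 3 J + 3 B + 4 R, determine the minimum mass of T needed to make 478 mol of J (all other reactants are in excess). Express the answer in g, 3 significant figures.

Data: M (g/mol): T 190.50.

121000 g

n(J) = 478.0 mol
n(T) = (4/3) × 478.0 = 637.3 mol
mass = 637.3 × 190.50 = 121400 g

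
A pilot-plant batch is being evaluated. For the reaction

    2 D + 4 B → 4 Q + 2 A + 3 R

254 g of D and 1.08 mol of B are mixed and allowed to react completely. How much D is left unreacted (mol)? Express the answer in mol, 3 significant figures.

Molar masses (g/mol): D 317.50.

n(D) = 254.0 / 317.50 = 0.8000 mol
n(B) = 1.080 mol
n/ν for D = 0.8000/2 = 0.4000
n/ν for B = 1.080/4 = 0.2700
Smallest n/ν is B → limiting reagent.
D consumed = (2/4) × 1.080 = 0.5400 mol
D remaining = 0.8000 − 0.5400 = 0.2600 mol

0.260 mol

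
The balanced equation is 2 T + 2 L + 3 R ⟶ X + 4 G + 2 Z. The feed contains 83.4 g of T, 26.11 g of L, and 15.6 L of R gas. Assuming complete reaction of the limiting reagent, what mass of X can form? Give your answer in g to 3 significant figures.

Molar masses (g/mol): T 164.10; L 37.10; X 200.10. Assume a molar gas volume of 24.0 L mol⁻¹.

43.4 g

n(T) = 83.40 / 164.10 = 0.5082 mol
n(L) = 26.11 / 37.10 = 0.7038 mol
n(R) = 15.60 / 24.0 = 0.6500 mol
n/ν for T = 0.5082/2 = 0.2541
n/ν for L = 0.7038/2 = 0.3519
n/ν for R = 0.6500/3 = 0.2167
Smallest n/ν is R → limiting reagent.
n(X) = (1/3) × 0.6500 = 0.2167 mol
mass = 0.2167 × 200.10 = 43.36 g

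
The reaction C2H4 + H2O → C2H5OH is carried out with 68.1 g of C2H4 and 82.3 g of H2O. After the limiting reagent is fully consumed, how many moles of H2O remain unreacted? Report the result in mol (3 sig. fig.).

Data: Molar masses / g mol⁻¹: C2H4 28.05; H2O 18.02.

2.14 mol

n(C2H4) = 68.10 / 28.05 = 2.428 mol
n(H2O) = 82.30 / 18.02 = 4.567 mol
n/ν for C2H4 = 2.428/1 = 2.428
n/ν for H2O = 4.567/1 = 4.567
Smallest n/ν is C2H4 → limiting reagent.
H2O consumed = (1/1) × 2.428 = 2.428 mol
H2O remaining = 4.567 − 2.428 = 2.139 mol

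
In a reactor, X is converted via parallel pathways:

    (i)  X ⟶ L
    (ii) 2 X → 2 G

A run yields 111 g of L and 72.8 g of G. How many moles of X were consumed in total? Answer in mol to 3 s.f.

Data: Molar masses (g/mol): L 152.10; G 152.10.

1.21 mol

n(L) = 111 / 152.10 = 0.7298 mol
n(G) = 72.8 / 152.10 = 0.4786 mol
n(X) via (i) = (1/1)×0.7298 = 0.7298 mol
n(X) via (ii) = (2/2)×0.4786 = 0.4786 mol
total n(X) = 0.7298 + 0.4786 = 1.208 mol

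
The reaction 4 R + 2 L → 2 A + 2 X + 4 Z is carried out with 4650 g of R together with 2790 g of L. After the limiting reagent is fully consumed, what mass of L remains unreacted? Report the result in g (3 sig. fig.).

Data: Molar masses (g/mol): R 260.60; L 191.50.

1080 g

n(R) = 4650 / 260.60 = 17.84 mol
n(L) = 2790 / 191.50 = 14.57 mol
n/ν for R = 17.84/4 = 4.460
n/ν for L = 14.57/2 = 7.285
Smallest n/ν is R → limiting reagent.
L consumed = (2/4) × 17.84 = 8.920 mol
L remaining = 14.57 − 8.920 = 5.650 mol
mass = 5.650 × 191.50 = 1082 g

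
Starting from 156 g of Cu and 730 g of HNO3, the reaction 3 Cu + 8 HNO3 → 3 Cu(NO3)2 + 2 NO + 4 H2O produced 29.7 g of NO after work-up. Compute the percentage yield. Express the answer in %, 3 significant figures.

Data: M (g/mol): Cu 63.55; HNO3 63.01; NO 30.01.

60.5 %

n(Cu) = 156.0 / 63.55 = 2.455 mol
n(HNO3) = 730.0 / 63.01 = 11.59 mol
n/ν → Cu: 0.8183, HNO3: 1.449; Cu is limiting.
theoretical n(NO) = (2/3) × 2.455 = 1.637 mol → 49.13 g
% yield = 29.7 / 49.13 × 100 = 60.45 %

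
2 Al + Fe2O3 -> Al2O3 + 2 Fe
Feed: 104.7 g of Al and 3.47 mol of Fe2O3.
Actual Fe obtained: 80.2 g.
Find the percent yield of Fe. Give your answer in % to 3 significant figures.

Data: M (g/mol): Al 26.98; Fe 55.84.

37.0 %

n(Al) = 104.7 / 26.98 = 3.881 mol
n(Fe2O3) = 3.470 mol
n/ν → Al: 1.941, Fe2O3: 3.470; Al is limiting.
theoretical n(Fe) = (2/2) × 3.881 = 3.881 mol → 216.7 g
% yield = 80.2 / 216.7 × 100 = 37.01 %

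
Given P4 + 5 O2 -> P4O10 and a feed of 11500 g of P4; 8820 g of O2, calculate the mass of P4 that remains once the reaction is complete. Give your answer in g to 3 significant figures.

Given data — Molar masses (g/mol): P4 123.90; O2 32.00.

n(P4) = 11500 / 123.90 = 92.82 mol
n(O2) = 8820 / 32.00 = 275.6 mol
n/ν for P4 = 92.82/1 = 92.82
n/ν for O2 = 275.6/5 = 55.12
Smallest n/ν is O2 → limiting reagent.
P4 consumed = (1/5) × 275.6 = 55.12 mol
P4 remaining = 92.82 − 55.12 = 37.70 mol
mass = 37.70 × 123.90 = 4671 g

4670 g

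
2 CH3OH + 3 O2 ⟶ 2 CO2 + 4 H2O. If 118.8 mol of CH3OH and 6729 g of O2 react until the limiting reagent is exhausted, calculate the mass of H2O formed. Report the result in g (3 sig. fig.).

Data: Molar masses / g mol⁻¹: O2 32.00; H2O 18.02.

n(CH3OH) = 118.8 mol
n(O2) = 6729 / 32.00 = 210.3 mol
n/ν → CH3OH: 59.40, O2: 70.10; CH3OH is limiting.
n(H2O) = (4/2) × 118.8 = 237.6 mol
mass = 237.6 × 18.02 = 4282 g

4280 g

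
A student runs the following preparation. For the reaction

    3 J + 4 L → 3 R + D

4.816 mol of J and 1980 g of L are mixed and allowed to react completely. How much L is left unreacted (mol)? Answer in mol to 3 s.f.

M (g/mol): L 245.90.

n(J) = 4.816 mol
n(L) = 1980 / 245.90 = 8.052 mol
n/ν for J = 4.816/3 = 1.605
n/ν for L = 8.052/4 = 2.013
Smallest n/ν is J → limiting reagent.
L consumed = (4/3) × 4.816 = 6.421 mol
L remaining = 8.052 − 6.421 = 1.631 mol

1.63 mol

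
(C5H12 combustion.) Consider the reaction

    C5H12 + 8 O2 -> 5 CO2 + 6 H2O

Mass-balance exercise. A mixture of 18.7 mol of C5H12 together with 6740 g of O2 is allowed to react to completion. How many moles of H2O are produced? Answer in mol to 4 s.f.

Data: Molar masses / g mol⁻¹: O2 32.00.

n(C5H12) = 18.70 mol
n(O2) = 6740 / 32.00 = 210.6 mol
n/ν for C5H12 = 18.70/1 = 18.70
n/ν for O2 = 210.6/8 = 26.33
Smallest n/ν is C5H12 → limiting reagent.
n(H2O) = (6/1) × 18.70 = 112.2 mol

112.2 mol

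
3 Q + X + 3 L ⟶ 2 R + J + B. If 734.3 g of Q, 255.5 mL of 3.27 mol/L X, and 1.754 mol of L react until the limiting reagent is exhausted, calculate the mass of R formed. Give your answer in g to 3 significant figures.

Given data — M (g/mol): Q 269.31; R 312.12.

365 g

n(Q) = 734.3 / 269.31 = 2.727 mol
n(X) = 3.27 × 255.5/1000 = 0.8355 mol
n(L) = 1.754 mol
n/ν → Q: 0.9090, X: 0.8355, L: 0.5847; L is limiting.
n(R) = (2/3) × 1.754 = 1.169 mol
mass = 1.169 × 312.12 = 364.9 g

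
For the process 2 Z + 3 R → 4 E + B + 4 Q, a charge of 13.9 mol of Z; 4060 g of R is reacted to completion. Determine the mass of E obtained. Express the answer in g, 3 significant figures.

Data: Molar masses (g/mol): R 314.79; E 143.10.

n(Z) = 13.90 mol
n(R) = 4060 / 314.79 = 12.90 mol
n/ν for Z = 13.90/2 = 6.950
n/ν for R = 12.90/3 = 4.300
Smallest n/ν is R → limiting reagent.
n(E) = (4/3) × 12.90 = 17.20 mol
mass = 17.20 × 143.10 = 2461 g

2460 g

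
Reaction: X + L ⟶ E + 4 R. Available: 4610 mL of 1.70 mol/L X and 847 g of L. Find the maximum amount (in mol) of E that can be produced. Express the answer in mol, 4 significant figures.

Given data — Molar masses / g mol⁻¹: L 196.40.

4.313 mol

n(X) = 1.70 × 4610/1000 = 7.837 mol
n(L) = 847.0 / 196.40 = 4.313 mol
n/ν → X: 7.837, L: 4.313; L is limiting.
n(E) = (1/1) × 4.313 = 4.313 mol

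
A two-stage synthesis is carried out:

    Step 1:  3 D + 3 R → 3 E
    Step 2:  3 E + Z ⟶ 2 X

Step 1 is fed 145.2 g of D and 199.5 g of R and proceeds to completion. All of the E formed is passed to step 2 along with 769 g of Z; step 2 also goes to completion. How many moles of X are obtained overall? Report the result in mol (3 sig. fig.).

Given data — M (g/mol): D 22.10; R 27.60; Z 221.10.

Step 1:
n(D) = 145.2 / 22.10 = 6.570 mol
n(R) = 199.5 / 27.60 = 7.228 mol
n/ν for D = 6.570/3 = 2.190
n/ν for R = 7.228/3 = 2.409
Smallest n/ν is D → limiting reagent.
n(E) produced = (3/3) × 6.570 = 6.570 mol
Step 2:
n(E) available = 6.570 mol
n(Z) = 769.0 / 221.10 = 3.478 mol
n/ν for E = 6.570/3 = 2.190
n/ν for Z = 3.478/1 = 3.478
Smallest n/ν is E → limiting reagent.
n(X) = (2/3) × 6.570 = 4.380 mol

4.38 mol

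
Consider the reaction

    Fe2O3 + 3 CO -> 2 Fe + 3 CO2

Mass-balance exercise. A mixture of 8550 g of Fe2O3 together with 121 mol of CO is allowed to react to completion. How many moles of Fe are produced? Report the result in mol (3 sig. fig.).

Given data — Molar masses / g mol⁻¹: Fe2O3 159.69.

n(Fe2O3) = 8550 / 159.69 = 53.54 mol
n(CO) = 121.0 mol
n/ν for Fe2O3 = 53.54/1 = 53.54
n/ν for CO = 121.0/3 = 40.33
Smallest n/ν is CO → limiting reagent.
n(Fe) = (2/3) × 121.0 = 80.67 mol

80.7 mol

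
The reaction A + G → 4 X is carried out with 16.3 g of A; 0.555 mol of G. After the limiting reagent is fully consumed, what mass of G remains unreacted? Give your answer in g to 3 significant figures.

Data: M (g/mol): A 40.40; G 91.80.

13.9 g

n(A) = 16.30 / 40.40 = 0.4035 mol
n(G) = 0.5550 mol
n/ν → A: 0.4035, G: 0.5550; A is limiting.
G consumed = (1/1) × 0.4035 = 0.4035 mol
G remaining = 0.5550 − 0.4035 = 0.1515 mol
mass = 0.1515 × 91.80 = 13.91 g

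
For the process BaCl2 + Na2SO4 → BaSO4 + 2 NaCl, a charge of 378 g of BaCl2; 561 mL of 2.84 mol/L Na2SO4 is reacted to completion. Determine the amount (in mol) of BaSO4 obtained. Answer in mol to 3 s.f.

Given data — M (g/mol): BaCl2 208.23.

1.59 mol

n(BaCl2) = 378.0 / 208.23 = 1.815 mol
n(Na2SO4) = 2.84 × 561.0/1000 = 1.593 mol
n/ν for BaCl2 = 1.815/1 = 1.815
n/ν for Na2SO4 = 1.593/1 = 1.593
Smallest n/ν is Na2SO4 → limiting reagent.
n(BaSO4) = (1/1) × 1.593 = 1.593 mol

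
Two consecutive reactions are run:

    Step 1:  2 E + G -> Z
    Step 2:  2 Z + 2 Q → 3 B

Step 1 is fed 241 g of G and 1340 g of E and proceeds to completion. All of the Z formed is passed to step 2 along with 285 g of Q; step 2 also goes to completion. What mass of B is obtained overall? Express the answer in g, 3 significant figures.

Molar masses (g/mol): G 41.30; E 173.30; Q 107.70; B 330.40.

1310 g

Step 1:
n(G) = 241.0 / 41.30 = 5.835 mol
n(E) = 1340 / 173.30 = 7.732 mol
n/ν for G = 5.835/1 = 5.835
n/ν for E = 7.732/2 = 3.866
Smallest n/ν is E → limiting reagent.
n(Z) produced = (1/2) × 7.732 = 3.866 mol
Step 2:
n(Z) available = 3.866 mol
n(Q) = 285.0 / 107.70 = 2.646 mol
n/ν for Z = 3.866/2 = 1.933
n/ν for Q = 2.646/2 = 1.323
Smallest n/ν is Q → limiting reagent.
n(B) = (3/2) × 2.646 = 3.969 mol
mass = 3.969 × 330.40 = 1311 g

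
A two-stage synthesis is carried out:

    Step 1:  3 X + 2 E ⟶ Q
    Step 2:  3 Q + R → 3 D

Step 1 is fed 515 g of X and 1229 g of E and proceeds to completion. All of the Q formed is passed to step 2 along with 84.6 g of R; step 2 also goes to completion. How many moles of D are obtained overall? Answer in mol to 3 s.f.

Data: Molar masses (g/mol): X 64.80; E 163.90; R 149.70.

Step 1:
n(X) = 515.0 / 64.80 = 7.948 mol
n(E) = 1229 / 163.90 = 7.498 mol
n/ν for X = 7.948/3 = 2.649
n/ν for E = 7.498/2 = 3.749
Smallest n/ν is X → limiting reagent.
n(Q) produced = (1/3) × 7.948 = 2.649 mol
Step 2:
n(Q) available = 2.649 mol
n(R) = 84.60 / 149.70 = 0.5651 mol
n/ν for Q = 2.649/3 = 0.8830
n/ν for R = 0.5651/1 = 0.5651
Smallest n/ν is R → limiting reagent.
n(D) = (3/1) × 0.5651 = 1.695 mol

1.70 mol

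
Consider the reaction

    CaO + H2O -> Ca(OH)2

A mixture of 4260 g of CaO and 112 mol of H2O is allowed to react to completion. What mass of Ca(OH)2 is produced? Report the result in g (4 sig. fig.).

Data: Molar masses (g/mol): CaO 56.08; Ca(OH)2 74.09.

5628 g

n(CaO) = 4260 / 56.08 = 75.96 mol
n(H2O) = 112.0 mol
n/ν for CaO = 75.96/1 = 75.96
n/ν for H2O = 112.0/1 = 112.0
Smallest n/ν is CaO → limiting reagent.
n(Ca(OH)2) = (1/1) × 75.96 = 75.96 mol
mass = 75.96 × 74.09 = 5628 g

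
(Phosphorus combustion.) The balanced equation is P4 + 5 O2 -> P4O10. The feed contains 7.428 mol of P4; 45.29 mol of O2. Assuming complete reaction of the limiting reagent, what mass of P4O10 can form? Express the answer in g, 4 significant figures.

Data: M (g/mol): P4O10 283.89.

2109 g

n(P4) = 7.428 mol
n(O2) = 45.29 mol
n/ν for P4 = 7.428/1 = 7.428
n/ν for O2 = 45.29/5 = 9.058
Smallest n/ν is P4 → limiting reagent.
n(P4O10) = (1/1) × 7.428 = 7.428 mol
mass = 7.428 × 283.89 = 2109 g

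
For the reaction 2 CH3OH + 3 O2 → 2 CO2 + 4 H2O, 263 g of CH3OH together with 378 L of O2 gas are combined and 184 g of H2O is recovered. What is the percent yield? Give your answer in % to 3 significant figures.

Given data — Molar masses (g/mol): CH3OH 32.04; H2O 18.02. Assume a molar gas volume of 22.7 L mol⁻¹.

n(CH3OH) = 263.0 / 32.04 = 8.208 mol
n(O2) = 378.0 / 22.7 = 16.65 mol
n/ν → CH3OH: 4.104, O2: 5.550; CH3OH is limiting.
theoretical n(H2O) = (4/2) × 8.208 = 16.42 mol → 295.9 g
% yield = 184 / 295.9 × 100 = 62.18 %

62.2 %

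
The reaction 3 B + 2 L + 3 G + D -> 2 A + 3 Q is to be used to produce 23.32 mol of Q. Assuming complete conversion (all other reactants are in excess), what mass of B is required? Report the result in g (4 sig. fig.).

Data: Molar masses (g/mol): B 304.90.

7110 g

n(Q) = 23.32 mol
n(B) = (3/3) × 23.32 = 23.32 mol
mass = 23.32 × 304.90 = 7110 g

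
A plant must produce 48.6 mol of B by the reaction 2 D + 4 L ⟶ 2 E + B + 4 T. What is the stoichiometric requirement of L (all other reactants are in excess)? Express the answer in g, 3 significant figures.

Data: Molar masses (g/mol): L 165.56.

n(B) = 48.60 mol
n(L) = (4/1) × 48.60 = 194.4 mol
mass = 194.4 × 165.56 = 32180 g

32200 g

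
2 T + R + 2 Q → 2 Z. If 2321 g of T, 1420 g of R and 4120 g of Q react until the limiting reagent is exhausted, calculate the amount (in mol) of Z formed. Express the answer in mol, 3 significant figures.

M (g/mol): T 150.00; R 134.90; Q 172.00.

15.5 mol

n(T) = 2321 / 150.00 = 15.47 mol
n(R) = 1420 / 134.90 = 10.53 mol
n(Q) = 4120 / 172.00 = 23.95 mol
n/ν for T = 15.47/2 = 7.735
n/ν for R = 10.53/1 = 10.53
n/ν for Q = 23.95/2 = 11.98
Smallest n/ν is T → limiting reagent.
n(Z) = (2/2) × 15.47 = 15.47 mol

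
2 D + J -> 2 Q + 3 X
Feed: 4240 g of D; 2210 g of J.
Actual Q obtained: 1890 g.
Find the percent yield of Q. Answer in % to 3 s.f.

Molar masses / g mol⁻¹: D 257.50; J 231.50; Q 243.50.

47.1 %

n(D) = 4240 / 257.50 = 16.47 mol
n(J) = 2210 / 231.50 = 9.546 mol
n/ν for D = 16.47/2 = 8.235
n/ν for J = 9.546/1 = 9.546
Smallest n/ν is D → limiting reagent.
theoretical n(Q) = (2/2) × 16.47 = 16.47 mol → 4010 g
% yield = 1890 / 4010 × 100 = 47.13 %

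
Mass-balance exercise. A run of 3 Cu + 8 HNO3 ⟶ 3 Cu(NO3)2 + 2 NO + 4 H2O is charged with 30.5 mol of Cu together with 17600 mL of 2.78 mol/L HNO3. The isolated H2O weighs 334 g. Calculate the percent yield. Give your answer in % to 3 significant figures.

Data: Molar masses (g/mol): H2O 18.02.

75.8 %

n(Cu) = 30.50 mol
n(HNO3) = 2.78 × 17600/1000 = 48.93 mol
n/ν for Cu = 30.50/3 = 10.17
n/ν for HNO3 = 48.93/8 = 6.116
Smallest n/ν is HNO3 → limiting reagent.
theoretical n(H2O) = (4/8) × 48.93 = 24.47 mol → 440.9 g
% yield = 334 / 440.9 × 100 = 75.75 %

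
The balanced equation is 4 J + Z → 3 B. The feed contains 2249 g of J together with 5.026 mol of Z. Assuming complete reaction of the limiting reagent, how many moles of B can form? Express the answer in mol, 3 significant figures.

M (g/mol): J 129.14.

13.1 mol

n(J) = 2249 / 129.14 = 17.42 mol
n(Z) = 5.026 mol
n/ν → J: 4.355, Z: 5.026; J is limiting.
n(B) = (3/4) × 17.42 = 13.07 mol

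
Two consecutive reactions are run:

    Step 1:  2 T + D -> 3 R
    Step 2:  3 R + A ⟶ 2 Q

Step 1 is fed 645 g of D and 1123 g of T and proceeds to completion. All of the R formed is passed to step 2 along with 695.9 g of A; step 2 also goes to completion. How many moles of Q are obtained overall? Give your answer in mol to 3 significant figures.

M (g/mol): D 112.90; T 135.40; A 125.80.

8.29 mol

Step 1:
n(D) = 645.0 / 112.90 = 5.713 mol
n(T) = 1123 / 135.40 = 8.294 mol
n/ν for D = 5.713/1 = 5.713
n/ν for T = 8.294/2 = 4.147
Smallest n/ν is T → limiting reagent.
n(R) produced = (3/2) × 8.294 = 12.44 mol
Step 2:
n(R) available = 12.44 mol
n(A) = 695.9 / 125.80 = 5.532 mol
n/ν for R = 12.44/3 = 4.147
n/ν for A = 5.532/1 = 5.532
Smallest n/ν is R → limiting reagent.
n(Q) = (2/3) × 12.44 = 8.293 mol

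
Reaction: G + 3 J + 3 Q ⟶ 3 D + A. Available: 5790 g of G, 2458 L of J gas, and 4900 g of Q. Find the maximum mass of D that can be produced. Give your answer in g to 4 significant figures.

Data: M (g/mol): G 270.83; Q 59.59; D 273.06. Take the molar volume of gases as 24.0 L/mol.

17510 g

n(G) = 5790 / 270.83 = 21.38 mol
n(J) = 2458 / 24.0 = 102.4 mol
n(Q) = 4900 / 59.59 = 82.23 mol
n/ν for G = 21.38/1 = 21.38
n/ν for J = 102.4/3 = 34.13
n/ν for Q = 82.23/3 = 27.41
Smallest n/ν is G → limiting reagent.
n(D) = (3/1) × 21.38 = 64.14 mol
mass = 64.14 × 273.06 = 17510 g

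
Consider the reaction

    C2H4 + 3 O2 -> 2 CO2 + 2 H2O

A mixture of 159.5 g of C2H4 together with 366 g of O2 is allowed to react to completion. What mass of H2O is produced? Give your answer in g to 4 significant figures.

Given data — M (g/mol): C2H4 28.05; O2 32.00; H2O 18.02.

n(C2H4) = 159.5 / 28.05 = 5.686 mol
n(O2) = 366.0 / 32.00 = 11.44 mol
n/ν for C2H4 = 5.686/1 = 5.686
n/ν for O2 = 11.44/3 = 3.813
Smallest n/ν is O2 → limiting reagent.
n(H2O) = (2/3) × 11.44 = 7.627 mol
mass = 7.627 × 18.02 = 137.4 g

137.4 g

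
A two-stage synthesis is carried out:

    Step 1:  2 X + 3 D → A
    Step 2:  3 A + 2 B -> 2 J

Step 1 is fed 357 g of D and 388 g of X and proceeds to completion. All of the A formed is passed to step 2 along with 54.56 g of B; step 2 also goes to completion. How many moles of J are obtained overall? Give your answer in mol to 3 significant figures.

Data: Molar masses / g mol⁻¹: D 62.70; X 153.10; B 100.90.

0.541 mol

Step 1:
n(D) = 357.0 / 62.70 = 5.694 mol
n(X) = 388.0 / 153.10 = 2.534 mol
n/ν for D = 5.694/3 = 1.898
n/ν for X = 2.534/2 = 1.267
Smallest n/ν is X → limiting reagent.
n(A) produced = (1/2) × 2.534 = 1.267 mol
Step 2:
n(A) available = 1.267 mol
n(B) = 54.56 / 100.90 = 0.5407 mol
n/ν for A = 1.267/3 = 0.4223
n/ν for B = 0.5407/2 = 0.2704
Smallest n/ν is B → limiting reagent.
n(J) = (2/2) × 0.5407 = 0.5407 mol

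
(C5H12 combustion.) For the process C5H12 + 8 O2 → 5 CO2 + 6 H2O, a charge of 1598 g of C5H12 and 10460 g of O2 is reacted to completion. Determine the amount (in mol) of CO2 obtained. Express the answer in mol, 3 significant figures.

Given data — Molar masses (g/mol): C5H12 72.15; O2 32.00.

111 mol

n(C5H12) = 1598 / 72.15 = 22.15 mol
n(O2) = 10460 / 32.00 = 326.9 mol
n/ν → C5H12: 22.15, O2: 40.86; C5H12 is limiting.
n(CO2) = (5/1) × 22.15 = 110.8 mol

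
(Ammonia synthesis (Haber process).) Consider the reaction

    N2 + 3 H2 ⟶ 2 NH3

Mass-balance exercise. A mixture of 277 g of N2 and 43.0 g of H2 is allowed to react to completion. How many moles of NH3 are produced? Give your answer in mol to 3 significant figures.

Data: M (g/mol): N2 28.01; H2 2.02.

14.2 mol

n(N2) = 277.0 / 28.01 = 9.889 mol
n(H2) = 43.00 / 2.02 = 21.29 mol
n/ν for N2 = 9.889/1 = 9.889
n/ν for H2 = 21.29/3 = 7.097
Smallest n/ν is H2 → limiting reagent.
n(NH3) = (2/3) × 21.29 = 14.19 mol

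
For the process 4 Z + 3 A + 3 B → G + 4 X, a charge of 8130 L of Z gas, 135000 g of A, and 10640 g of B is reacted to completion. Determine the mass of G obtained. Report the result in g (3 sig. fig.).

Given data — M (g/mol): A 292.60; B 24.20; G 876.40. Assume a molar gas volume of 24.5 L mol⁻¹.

n(Z) = 8130 / 24.5 = 331.8 mol
n(A) = 135000 / 292.60 = 461.4 mol
n(B) = 10640 / 24.20 = 439.7 mol
n/ν for Z = 331.8/4 = 82.95
n/ν for A = 461.4/3 = 153.8
n/ν for B = 439.7/3 = 146.6
Smallest n/ν is Z → limiting reagent.
n(G) = (1/4) × 331.8 = 82.95 mol
mass = 82.95 × 876.40 = 72700 g

72700 g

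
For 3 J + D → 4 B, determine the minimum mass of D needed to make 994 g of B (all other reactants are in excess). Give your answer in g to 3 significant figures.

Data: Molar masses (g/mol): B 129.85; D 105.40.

n(B) = 994 / 129.85 = 7.655 mol
n(D) = (1/4) × 7.655 = 1.914 mol
mass = 1.914 × 105.40 = 201.7 g

202 g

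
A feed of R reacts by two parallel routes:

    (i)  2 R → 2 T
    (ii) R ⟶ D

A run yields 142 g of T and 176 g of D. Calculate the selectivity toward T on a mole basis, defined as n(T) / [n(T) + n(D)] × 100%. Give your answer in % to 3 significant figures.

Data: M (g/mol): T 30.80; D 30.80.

44.7 %

n(T) = 142 / 30.80 = 4.610 mol
n(D) = 176 / 30.80 = 5.714 mol
selectivity = 4.610/(4.610+5.714) × 100 = 44.65 %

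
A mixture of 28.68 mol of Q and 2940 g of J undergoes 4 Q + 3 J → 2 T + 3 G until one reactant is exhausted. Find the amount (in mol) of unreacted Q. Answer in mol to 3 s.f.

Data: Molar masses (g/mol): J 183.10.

7.27 mol

n(Q) = 28.68 mol
n(J) = 2940 / 183.10 = 16.06 mol
n/ν → Q: 7.170, J: 5.353; J is limiting.
Q consumed = (4/3) × 16.06 = 21.41 mol
Q remaining = 28.68 − 21.41 = 7.270 mol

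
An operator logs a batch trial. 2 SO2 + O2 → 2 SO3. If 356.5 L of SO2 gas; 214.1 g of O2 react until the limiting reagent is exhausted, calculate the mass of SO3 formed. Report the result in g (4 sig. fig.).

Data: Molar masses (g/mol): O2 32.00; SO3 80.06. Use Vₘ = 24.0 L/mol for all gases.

1071 g

n(SO2) = 356.5 / 24.0 = 14.85 mol
n(O2) = 214.1 / 32.00 = 6.691 mol
n/ν → SO2: 7.425, O2: 6.691; O2 is limiting.
n(SO3) = (2/1) × 6.691 = 13.38 mol
mass = 13.38 × 80.06 = 1071 g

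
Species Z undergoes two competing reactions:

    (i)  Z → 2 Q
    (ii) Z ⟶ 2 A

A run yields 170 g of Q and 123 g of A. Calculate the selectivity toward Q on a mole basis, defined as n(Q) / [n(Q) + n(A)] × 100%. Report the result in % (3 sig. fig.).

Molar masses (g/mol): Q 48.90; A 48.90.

58.0 %

n(Q) = 170 / 48.90 = 3.476 mol
n(A) = 123 / 48.90 = 2.515 mol
selectivity = 3.476/(3.476+2.515) × 100 = 58.02 %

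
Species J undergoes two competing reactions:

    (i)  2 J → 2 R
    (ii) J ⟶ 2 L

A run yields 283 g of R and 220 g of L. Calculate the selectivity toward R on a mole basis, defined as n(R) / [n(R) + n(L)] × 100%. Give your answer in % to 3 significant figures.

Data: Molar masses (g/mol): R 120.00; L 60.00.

n(R) = 283 / 120.00 = 2.358 mol
n(L) = 220 / 60.00 = 3.667 mol
selectivity = 2.358/(2.358+3.667) × 100 = 39.14 %

39.1 %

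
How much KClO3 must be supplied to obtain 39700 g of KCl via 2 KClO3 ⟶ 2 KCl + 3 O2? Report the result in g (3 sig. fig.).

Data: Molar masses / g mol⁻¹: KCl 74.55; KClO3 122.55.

n(KCl) = 39700 / 74.55 = 532.5 mol
n(KClO3) = (2/2) × 532.5 = 532.5 mol
mass = 532.5 × 122.55 = 65260 g

65300 g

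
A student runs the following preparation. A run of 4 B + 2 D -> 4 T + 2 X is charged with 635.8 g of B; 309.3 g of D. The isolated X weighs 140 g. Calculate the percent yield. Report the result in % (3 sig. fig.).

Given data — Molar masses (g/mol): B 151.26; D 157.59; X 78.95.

n(B) = 635.8 / 151.26 = 4.203 mol
n(D) = 309.3 / 157.59 = 1.963 mol
n/ν → B: 1.051, D: 0.9815; D is limiting.
theoretical n(X) = (2/2) × 1.963 = 1.963 mol → 155.0 g
% yield = 140 / 155.0 × 100 = 90.32 %

90.3 %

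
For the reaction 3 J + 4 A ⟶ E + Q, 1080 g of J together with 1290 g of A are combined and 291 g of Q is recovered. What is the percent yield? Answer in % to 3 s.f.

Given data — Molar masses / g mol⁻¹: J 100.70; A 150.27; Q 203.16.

66.7 %

n(J) = 1080 / 100.70 = 10.72 mol
n(A) = 1290 / 150.27 = 8.585 mol
n/ν → J: 3.573, A: 2.146; A is limiting.
theoretical n(Q) = (1/4) × 8.585 = 2.146 mol → 436.0 g
% yield = 291 / 436.0 × 100 = 66.74 %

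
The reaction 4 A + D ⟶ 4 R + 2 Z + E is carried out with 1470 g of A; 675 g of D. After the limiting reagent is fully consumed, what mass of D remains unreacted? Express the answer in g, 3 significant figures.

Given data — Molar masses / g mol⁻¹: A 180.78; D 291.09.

n(A) = 1470 / 180.78 = 8.131 mol
n(D) = 675.0 / 291.09 = 2.319 mol
n/ν → A: 2.033, D: 2.319; A is limiting.
D consumed = (1/4) × 8.131 = 2.033 mol
D remaining = 2.319 − 2.033 = 0.2860 mol
mass = 0.2860 × 291.09 = 83.25 g

83.3 g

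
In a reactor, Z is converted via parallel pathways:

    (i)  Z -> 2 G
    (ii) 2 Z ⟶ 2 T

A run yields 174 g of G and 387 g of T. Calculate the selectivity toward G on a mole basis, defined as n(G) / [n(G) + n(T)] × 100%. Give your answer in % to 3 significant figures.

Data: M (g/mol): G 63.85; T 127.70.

47.3 %

n(G) = 174 / 63.85 = 2.725 mol
n(T) = 387 / 127.70 = 3.031 mol
selectivity = 2.725/(2.725+3.031) × 100 = 47.34 %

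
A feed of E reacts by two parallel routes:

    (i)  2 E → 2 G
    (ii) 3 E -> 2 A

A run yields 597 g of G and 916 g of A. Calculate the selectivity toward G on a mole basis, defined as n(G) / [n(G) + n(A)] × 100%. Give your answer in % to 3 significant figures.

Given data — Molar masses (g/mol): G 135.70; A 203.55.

49.4 %

n(G) = 597 / 135.70 = 4.399 mol
n(A) = 916 / 203.55 = 4.500 mol
selectivity = 4.399/(4.399+4.500) × 100 = 49.43 %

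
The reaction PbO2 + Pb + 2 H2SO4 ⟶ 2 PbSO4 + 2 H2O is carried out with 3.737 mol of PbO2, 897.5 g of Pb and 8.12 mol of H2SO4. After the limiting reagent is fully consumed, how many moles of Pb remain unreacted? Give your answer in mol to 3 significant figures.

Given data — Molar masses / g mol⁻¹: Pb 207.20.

0.595 mol

n(PbO2) = 3.737 mol
n(Pb) = 897.5 / 207.20 = 4.332 mol
n(H2SO4) = 8.120 mol
n/ν → PbO2: 3.737, Pb: 4.332, H2SO4: 4.060; PbO2 is limiting.
Pb consumed = (1/1) × 3.737 = 3.737 mol
Pb remaining = 4.332 − 3.737 = 0.5950 mol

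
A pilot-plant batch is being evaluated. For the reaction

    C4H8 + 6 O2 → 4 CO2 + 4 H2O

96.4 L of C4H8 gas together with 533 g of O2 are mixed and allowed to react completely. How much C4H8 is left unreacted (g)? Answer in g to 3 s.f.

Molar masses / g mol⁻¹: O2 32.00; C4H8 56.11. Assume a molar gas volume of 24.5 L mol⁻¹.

65.0 g

n(C4H8) = 96.40 / 24.5 = 3.935 mol
n(O2) = 533.0 / 32.00 = 16.66 mol
n/ν → C4H8: 3.935, O2: 2.777; O2 is limiting.
C4H8 consumed = (1/6) × 16.66 = 2.777 mol
C4H8 remaining = 3.935 − 2.777 = 1.158 mol
mass = 1.158 × 56.11 = 64.98 g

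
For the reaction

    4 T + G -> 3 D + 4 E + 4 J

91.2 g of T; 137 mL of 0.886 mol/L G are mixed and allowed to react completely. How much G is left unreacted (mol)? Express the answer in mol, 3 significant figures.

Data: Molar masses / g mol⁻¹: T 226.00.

n(T) = 91.20 / 226.00 = 0.4035 mol
n(G) = 0.886 × 137.0/1000 = 0.1214 mol
n/ν for T = 0.4035/4 = 0.1009
n/ν for G = 0.1214/1 = 0.1214
Smallest n/ν is T → limiting reagent.
G consumed = (1/4) × 0.4035 = 0.1009 mol
G remaining = 0.1214 − 0.1009 = 0.02050 mol

0.0205 mol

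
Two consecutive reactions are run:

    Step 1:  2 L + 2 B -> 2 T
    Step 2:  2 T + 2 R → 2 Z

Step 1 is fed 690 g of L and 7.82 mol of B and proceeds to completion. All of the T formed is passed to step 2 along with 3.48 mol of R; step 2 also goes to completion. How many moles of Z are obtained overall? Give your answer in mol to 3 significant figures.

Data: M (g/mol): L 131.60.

3.48 mol

Step 1:
n(L) = 690.0 / 131.60 = 5.243 mol
n(B) = 7.820 mol
n/ν → L: 2.622, B: 3.910; L is limiting.
n(T) produced = (2/2) × 5.243 = 5.243 mol
Step 2:
n(T) available = 5.243 mol
n(R) = 3.480 mol
n/ν → T: 2.622, R: 1.740; R is limiting.
n(Z) = (2/2) × 3.480 = 3.480 mol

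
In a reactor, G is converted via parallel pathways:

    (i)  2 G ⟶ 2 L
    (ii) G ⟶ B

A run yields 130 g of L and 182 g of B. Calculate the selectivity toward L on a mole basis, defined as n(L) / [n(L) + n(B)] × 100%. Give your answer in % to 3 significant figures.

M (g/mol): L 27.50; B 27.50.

n(L) = 130 / 27.50 = 4.727 mol
n(B) = 182 / 27.50 = 6.618 mol
selectivity = 4.727/(4.727+6.618) × 100 = 41.67 %

41.7 %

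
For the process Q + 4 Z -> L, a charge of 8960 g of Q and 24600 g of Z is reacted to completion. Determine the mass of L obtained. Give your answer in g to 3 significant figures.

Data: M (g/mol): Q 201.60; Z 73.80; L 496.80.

n(Q) = 8960 / 201.60 = 44.44 mol
n(Z) = 24600 / 73.80 = 333.3 mol
n/ν for Q = 44.44/1 = 44.44
n/ν for Z = 333.3/4 = 83.33
Smallest n/ν is Q → limiting reagent.
n(L) = (1/1) × 44.44 = 44.44 mol
mass = 44.44 × 496.80 = 22080 g

22100 g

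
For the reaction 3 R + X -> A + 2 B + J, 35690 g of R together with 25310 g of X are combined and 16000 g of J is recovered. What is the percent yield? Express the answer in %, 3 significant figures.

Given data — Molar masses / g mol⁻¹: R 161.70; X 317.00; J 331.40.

n(R) = 35690 / 161.70 = 220.7 mol
n(X) = 25310 / 317.00 = 79.84 mol
n/ν for R = 220.7/3 = 73.57
n/ν for X = 79.84/1 = 79.84
Smallest n/ν is R → limiting reagent.
theoretical n(J) = (1/3) × 220.7 = 73.57 mol → 24380 g
% yield = 16000 / 24380 × 100 = 65.63 %

65.6 %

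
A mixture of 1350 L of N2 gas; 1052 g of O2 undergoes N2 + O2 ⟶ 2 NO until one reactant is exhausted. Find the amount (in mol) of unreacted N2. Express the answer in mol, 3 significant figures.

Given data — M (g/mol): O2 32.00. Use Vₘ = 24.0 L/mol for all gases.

n(N2) = 1350 / 24.0 = 56.25 mol
n(O2) = 1052 / 32.00 = 32.88 mol
n/ν for N2 = 56.25/1 = 56.25
n/ν for O2 = 32.88/1 = 32.88
Smallest n/ν is O2 → limiting reagent.
N2 consumed = (1/1) × 32.88 = 32.88 mol
N2 remaining = 56.25 − 32.88 = 23.37 mol

23.4 mol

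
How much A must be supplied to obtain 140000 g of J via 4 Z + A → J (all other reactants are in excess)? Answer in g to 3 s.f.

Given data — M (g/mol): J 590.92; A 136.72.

n(J) = 140000 / 590.92 = 236.9 mol
n(A) = (1/1) × 236.9 = 236.9 mol
mass = 236.9 × 136.72 = 32390 g

32400 g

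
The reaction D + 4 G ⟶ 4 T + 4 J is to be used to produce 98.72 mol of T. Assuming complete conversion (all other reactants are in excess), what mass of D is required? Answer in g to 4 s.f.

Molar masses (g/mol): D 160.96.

n(T) = 98.72 mol
n(D) = (1/4) × 98.72 = 24.68 mol
mass = 24.68 × 160.96 = 3972 g

3972 g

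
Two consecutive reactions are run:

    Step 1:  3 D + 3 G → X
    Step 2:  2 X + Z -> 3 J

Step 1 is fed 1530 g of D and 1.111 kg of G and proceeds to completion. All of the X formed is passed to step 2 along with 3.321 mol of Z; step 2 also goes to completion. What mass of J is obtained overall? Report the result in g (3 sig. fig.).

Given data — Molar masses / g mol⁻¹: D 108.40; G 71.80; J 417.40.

2950 g

Step 1:
n(D) = 1530 / 108.40 = 14.11 mol
n(G) = 1.111×1000 / 71.80 = 15.47 mol
n/ν → D: 4.703, G: 5.157; D is limiting.
n(X) produced = (1/3) × 14.11 = 4.703 mol
Step 2:
n(X) available = 4.703 mol
n(Z) = 3.321 mol
n/ν → X: 2.352, Z: 3.321; X is limiting.
n(J) = (3/2) × 4.703 = 7.055 mol
mass = 7.055 × 417.40 = 2945 g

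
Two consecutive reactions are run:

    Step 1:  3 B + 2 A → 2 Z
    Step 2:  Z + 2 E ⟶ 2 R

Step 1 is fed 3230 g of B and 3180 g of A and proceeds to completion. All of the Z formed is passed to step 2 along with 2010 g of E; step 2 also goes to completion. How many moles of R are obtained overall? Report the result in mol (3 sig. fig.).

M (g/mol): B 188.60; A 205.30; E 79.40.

Step 1:
n(B) = 3230 / 188.60 = 17.13 mol
n(A) = 3180 / 205.30 = 15.49 mol
n/ν for B = 17.13/3 = 5.710
n/ν for A = 15.49/2 = 7.745
Smallest n/ν is B → limiting reagent.
n(Z) produced = (2/3) × 17.13 = 11.42 mol
Step 2:
n(Z) available = 11.42 mol
n(E) = 2010 / 79.40 = 25.31 mol
n/ν for Z = 11.42/1 = 11.42
n/ν for E = 25.31/2 = 12.66
Smallest n/ν is Z → limiting reagent.
n(R) = (2/1) × 11.42 = 22.84 mol

22.8 mol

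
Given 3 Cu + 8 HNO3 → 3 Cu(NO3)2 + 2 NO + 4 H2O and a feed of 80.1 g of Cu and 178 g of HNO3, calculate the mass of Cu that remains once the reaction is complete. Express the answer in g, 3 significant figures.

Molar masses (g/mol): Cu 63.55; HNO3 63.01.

n(Cu) = 80.10 / 63.55 = 1.260 mol
n(HNO3) = 178.0 / 63.01 = 2.825 mol
n/ν for Cu = 1.260/3 = 0.4200
n/ν for HNO3 = 2.825/8 = 0.3531
Smallest n/ν is HNO3 → limiting reagent.
Cu consumed = (3/8) × 2.825 = 1.059 mol
Cu remaining = 1.260 − 1.059 = 0.2010 mol
mass = 0.2010 × 63.55 = 12.77 g

12.8 g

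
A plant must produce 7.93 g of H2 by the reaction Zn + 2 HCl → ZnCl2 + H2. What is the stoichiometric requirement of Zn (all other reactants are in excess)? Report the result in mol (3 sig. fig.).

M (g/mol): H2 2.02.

n(H2) = 7.93 / 2.02 = 3.926 mol
n(Zn) = (1/1) × 3.926 = 3.926 mol

3.93 mol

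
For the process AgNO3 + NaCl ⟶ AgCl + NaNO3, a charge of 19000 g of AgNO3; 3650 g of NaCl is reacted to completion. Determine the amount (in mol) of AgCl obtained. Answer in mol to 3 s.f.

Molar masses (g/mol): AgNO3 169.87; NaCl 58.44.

n(AgNO3) = 19000 / 169.87 = 111.9 mol
n(NaCl) = 3650 / 58.44 = 62.46 mol
n/ν for AgNO3 = 111.9/1 = 111.9
n/ν for NaCl = 62.46/1 = 62.46
Smallest n/ν is NaCl → limiting reagent.
n(AgCl) = (1/1) × 62.46 = 62.46 mol

62.5 mol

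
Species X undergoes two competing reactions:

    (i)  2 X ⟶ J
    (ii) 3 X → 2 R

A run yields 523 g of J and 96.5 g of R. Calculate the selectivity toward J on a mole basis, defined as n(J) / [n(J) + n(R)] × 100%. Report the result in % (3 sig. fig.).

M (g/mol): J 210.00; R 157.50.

n(J) = 523 / 210.00 = 2.490 mol
n(R) = 96.5 / 157.50 = 0.6127 mol
selectivity = 2.490/(2.490+0.6127) × 100 = 80.25 %

80.3 %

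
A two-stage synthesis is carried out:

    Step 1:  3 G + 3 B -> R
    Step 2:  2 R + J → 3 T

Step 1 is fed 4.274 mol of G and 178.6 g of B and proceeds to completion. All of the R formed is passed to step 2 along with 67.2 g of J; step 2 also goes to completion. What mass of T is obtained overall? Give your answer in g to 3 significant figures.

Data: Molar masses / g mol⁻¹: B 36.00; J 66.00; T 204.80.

Step 1:
n(G) = 4.274 mol
n(B) = 178.6 / 36.00 = 4.961 mol
n/ν for G = 4.274/3 = 1.425
n/ν for B = 4.961/3 = 1.654
Smallest n/ν is G → limiting reagent.
n(R) produced = (1/3) × 4.274 = 1.425 mol
Step 2:
n(R) available = 1.425 mol
n(J) = 67.20 / 66.00 = 1.018 mol
n/ν for R = 1.425/2 = 0.7125
n/ν for J = 1.018/1 = 1.018
Smallest n/ν is R → limiting reagent.
n(T) = (3/2) × 1.425 = 2.138 mol
mass = 2.138 × 204.80 = 437.9 g

438 g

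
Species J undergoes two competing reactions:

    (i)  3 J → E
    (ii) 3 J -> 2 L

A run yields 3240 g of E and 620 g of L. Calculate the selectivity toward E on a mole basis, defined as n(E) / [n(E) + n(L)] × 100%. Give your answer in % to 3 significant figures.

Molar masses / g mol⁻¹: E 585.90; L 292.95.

72.3 %

n(E) = 3240 / 585.90 = 5.530 mol
n(L) = 620 / 292.95 = 2.116 mol
selectivity = 5.530/(5.530+2.116) × 100 = 72.33 %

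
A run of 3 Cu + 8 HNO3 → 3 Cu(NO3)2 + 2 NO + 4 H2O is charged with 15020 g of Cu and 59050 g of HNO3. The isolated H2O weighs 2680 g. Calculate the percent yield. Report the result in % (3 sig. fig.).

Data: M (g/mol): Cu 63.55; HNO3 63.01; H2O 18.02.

n(Cu) = 15020 / 63.55 = 236.3 mol
n(HNO3) = 59050 / 63.01 = 937.2 mol
n/ν → Cu: 78.77, HNO3: 117.2; Cu is limiting.
theoretical n(H2O) = (4/3) × 236.3 = 315.1 mol → 5678 g
% yield = 2680 / 5678 × 100 = 47.20 %

47.2 %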